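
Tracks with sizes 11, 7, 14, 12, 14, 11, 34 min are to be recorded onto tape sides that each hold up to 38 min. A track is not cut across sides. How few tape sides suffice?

3

Total = 34 + 14 + 14 + 12 + 11 + 11 + 7 = 103 min.
Lower bound: ⌈103/38⌉ = 3 tape sides.
A packing using 3 tape sides:
  side 1: 34 = 34
  side 2: 14 + 14 + 7 = 35
  side 3: 12 + 11 + 11 = 34
This matches the lower bound, so 3 is optimal.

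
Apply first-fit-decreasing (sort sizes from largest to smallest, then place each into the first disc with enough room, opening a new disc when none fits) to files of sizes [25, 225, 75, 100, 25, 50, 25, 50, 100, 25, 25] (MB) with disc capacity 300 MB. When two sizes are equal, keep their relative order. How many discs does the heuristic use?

3

Sorted descending: 225, 100, 100, 75, 50, 50, 25, 25, 25, 25, 25.
  225 → disc 1 (new)  [load 225/300]
  100 → disc 2 (new)  [load 100/300]
  100 → disc 2  [load 200/300]
  75 → disc 1  [load 300/300]
  50 → disc 2  [load 250/300]
  50 → disc 2  [load 300/300]
  25 → disc 3 (new)  [load 25/300]
  25 → disc 3  [load 50/300]
  25 → disc 3  [load 75/300]
  25 → disc 3  [load 100/300]
  25 → disc 3  [load 125/300]
3 discs opened.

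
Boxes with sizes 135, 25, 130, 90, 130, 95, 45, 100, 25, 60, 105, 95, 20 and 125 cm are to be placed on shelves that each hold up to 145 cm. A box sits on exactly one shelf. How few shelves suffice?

10

Total = 135 + 130 + 130 + 125 + 105 + 100 + 95 + 95 + 90 + 60 + 45 + 25 + 25 + 20 = 1180 cm.
Lower bound: ⌈1180/145⌉ = 9 shelves.
A packing using 10 shelves:
  shelf 1: 135 = 135
  shelf 2: 130 = 130
  shelf 3: 130 = 130
  shelf 4: 125 + 20 = 145
  shelf 5: 105 + 25 = 130
  shelf 6: 100 + 45 = 145
  shelf 7: 95 + 25 = 120
  shelf 8: 95 = 95
  shelf 9: 90 = 90
  shelf 10: 60 = 60
No arrangement into 9 shelves stays within capacity, so 10 is optimal.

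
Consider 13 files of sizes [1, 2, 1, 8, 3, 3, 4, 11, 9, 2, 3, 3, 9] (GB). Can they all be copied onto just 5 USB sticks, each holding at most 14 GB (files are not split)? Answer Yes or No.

Yes

A valid assignment using 5 USB sticks:
  USB stick 1: 11 + 3 = 14
  USB stick 2: 9 + 4 + 1 = 14
  USB stick 3: 9 + 3 + 2 = 14
  USB stick 4: 8 + 3 + 3 = 14
  USB stick 5: 2 + 1 = 3
Every load is within 14 GB, so 5 USB sticks suffice.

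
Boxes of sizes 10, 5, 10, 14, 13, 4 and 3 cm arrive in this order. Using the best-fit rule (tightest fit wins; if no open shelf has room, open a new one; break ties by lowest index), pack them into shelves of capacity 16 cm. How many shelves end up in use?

  10 → shelf 1 (new)  [load 10/16]
  5 → shelf 1  [load 15/16]
  10 → shelf 2 (new)  [load 10/16]
  14 → shelf 3 (new)  [load 14/16]
  13 → shelf 4 (new)  [load 13/16]
  4 → shelf 2  [load 14/16]
  3 → shelf 4  [load 16/16]
4 shelves opened.

4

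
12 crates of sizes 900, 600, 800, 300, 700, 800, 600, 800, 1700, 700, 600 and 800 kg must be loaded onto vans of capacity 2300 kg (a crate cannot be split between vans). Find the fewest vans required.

Total = 1700 + 900 + 800 + 800 + 800 + 800 + 700 + 700 + 600 + 600 + 600 + 300 = 9300 kg.
Lower bound: ⌈9300/2300⌉ = 5 vans.
A packing using 5 vans:
  van 1: 1700 + 600 = 2300
  van 2: 900 + 800 + 600 = 2300
  van 3: 800 + 800 + 700 = 2300
  van 4: 800 + 700 + 600 = 2100
  van 5: 300 = 300
This matches the lower bound, so 5 is optimal.

5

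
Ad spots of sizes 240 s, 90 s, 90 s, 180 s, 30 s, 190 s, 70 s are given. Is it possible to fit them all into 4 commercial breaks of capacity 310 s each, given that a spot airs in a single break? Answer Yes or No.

A valid assignment using 3 commercial breaks:
  break 1: 240 + 70 = 310
  break 2: 190 + 90 + 30 = 310
  break 3: 180 + 90 = 270
That uses only 3 ≤ 4, so 4 commercial breaks are enough.

Yes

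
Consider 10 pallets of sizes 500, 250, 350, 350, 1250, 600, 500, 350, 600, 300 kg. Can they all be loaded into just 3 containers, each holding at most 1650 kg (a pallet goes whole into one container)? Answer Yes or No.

No

Total = 5050 kg; ⌈5050/1650⌉ = 4.
At least 4 containers are required, but only 3 are allowed.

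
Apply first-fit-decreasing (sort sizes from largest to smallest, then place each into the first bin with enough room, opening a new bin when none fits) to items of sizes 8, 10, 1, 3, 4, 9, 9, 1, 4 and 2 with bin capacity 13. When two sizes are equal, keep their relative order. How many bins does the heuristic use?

Sorted descending: 10, 9, 9, 8, 4, 4, 3, 2, 1, 1.
  10 → bin 1 (new)  [load 10/13]
  9 → bin 2 (new)  [load 9/13]
  9 → bin 3 (new)  [load 9/13]
  8 → bin 4 (new)  [load 8/13]
  4 → bin 2  [load 13/13]
  4 → bin 3  [load 13/13]
  3 → bin 1  [load 13/13]
  2 → bin 4  [load 10/13]
  1 → bin 4  [load 11/13]
  1 → bin 4  [load 12/13]
4 bins opened.

4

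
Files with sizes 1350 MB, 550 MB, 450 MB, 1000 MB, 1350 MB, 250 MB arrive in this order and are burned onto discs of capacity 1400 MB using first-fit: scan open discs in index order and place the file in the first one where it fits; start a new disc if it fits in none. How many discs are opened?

  1350 → disc 1 (new)  [load 1350/1400]
  550 → disc 2 (new)  [load 550/1400]
  450 → disc 2  [load 1000/1400]
  1000 → disc 3 (new)  [load 1000/1400]
  1350 → disc 4 (new)  [load 1350/1400]
  250 → disc 2  [load 1250/1400]
4 discs opened.

4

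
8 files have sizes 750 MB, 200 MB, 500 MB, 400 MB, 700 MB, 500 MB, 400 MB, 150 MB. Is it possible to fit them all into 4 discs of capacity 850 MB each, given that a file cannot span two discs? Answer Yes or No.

Total = 3600 MB; ⌈3600/850⌉ = 5.
At least 5 discs are required, but only 4 are allowed.

No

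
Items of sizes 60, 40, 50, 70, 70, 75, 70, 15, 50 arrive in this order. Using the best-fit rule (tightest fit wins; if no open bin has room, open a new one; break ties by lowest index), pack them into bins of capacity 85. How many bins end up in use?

8

  60 → bin 1 (new)  [load 60/85]
  40 → bin 2 (new)  [load 40/85]
  50 → bin 3 (new)  [load 50/85]
  70 → bin 4 (new)  [load 70/85]
  70 → bin 5 (new)  [load 70/85]
  75 → bin 6 (new)  [load 75/85]
  70 → bin 7 (new)  [load 70/85]
  15 → bin 4  [load 85/85]
  50 → bin 8 (new)  [load 50/85]
8 bins opened.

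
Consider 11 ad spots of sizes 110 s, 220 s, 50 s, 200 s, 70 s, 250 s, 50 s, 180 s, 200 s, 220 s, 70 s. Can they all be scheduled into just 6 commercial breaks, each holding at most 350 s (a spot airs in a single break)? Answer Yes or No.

Yes

A valid assignment using 6 commercial breaks:
  break 1: 250 + 70 = 320
  break 2: 220 + 110 = 330
  break 3: 220 + 70 + 50 = 340
  break 4: 200 + 50 = 250
  break 5: 200 = 200
  break 6: 180 = 180
Every load is within 350 s, so 6 commercial breaks suffice.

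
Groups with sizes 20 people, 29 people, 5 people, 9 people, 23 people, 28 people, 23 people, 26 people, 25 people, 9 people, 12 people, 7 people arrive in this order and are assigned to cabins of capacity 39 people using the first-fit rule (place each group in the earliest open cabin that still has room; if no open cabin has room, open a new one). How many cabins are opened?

7

  20 → cabin 1 (new)  [load 20/39]
  29 → cabin 2 (new)  [load 29/39]
  5 → cabin 1  [load 25/39]
  9 → cabin 1  [load 34/39]
  23 → cabin 3 (new)  [load 23/39]
  28 → cabin 4 (new)  [load 28/39]
  23 → cabin 5 (new)  [load 23/39]
  26 → cabin 6 (new)  [load 26/39]
  25 → cabin 7 (new)  [load 25/39]
  9 → cabin 2  [load 38/39]
  12 → cabin 3  [load 35/39]
  7 → cabin 4  [load 35/39]
7 cabins opened.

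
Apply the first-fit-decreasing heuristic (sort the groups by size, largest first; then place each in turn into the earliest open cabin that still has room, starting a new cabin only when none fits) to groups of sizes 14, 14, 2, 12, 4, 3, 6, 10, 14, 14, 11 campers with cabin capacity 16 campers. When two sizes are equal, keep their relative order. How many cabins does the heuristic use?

Sorted descending: 14, 14, 14, 14, 12, 11, 10, 6, 4, 3, 2.
  14 → cabin 1 (new)  [load 14/16]
  14 → cabin 2 (new)  [load 14/16]
  14 → cabin 3 (new)  [load 14/16]
  14 → cabin 4 (new)  [load 14/16]
  12 → cabin 5 (new)  [load 12/16]
  11 → cabin 6 (new)  [load 11/16]
  10 → cabin 7 (new)  [load 10/16]
  6 → cabin 7  [load 16/16]
  4 → cabin 5  [load 16/16]
  3 → cabin 6  [load 14/16]
  2 → cabin 1  [load 16/16]
7 cabins opened.

7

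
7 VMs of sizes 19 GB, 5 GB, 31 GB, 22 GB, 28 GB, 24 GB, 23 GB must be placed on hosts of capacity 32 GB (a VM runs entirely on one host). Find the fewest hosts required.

6

Total = 31 + 28 + 24 + 23 + 22 + 19 + 5 = 152 GB.
Lower bound: ⌈152/32⌉ = 5 hosts.
Also, 6 VMs each exceed 16 GB, and no two of those can share a host, so at least 6 hosts are needed.
A packing using 6 hosts:
  host 1: 31 = 31
  host 2: 28 = 28
  host 3: 24 + 5 = 29
  host 4: 23 = 23
  host 5: 22 = 22
  host 6: 19 = 19
This matches the lower bound, so 6 is optimal.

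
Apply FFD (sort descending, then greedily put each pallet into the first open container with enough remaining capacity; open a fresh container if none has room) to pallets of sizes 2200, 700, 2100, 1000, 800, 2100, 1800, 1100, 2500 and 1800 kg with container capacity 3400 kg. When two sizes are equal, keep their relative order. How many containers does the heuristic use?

Sorted descending: 2500, 2200, 2100, 2100, 1800, 1800, 1100, 1000, 800, 700.
  2500 → container 1 (new)  [load 2500/3400]
  2200 → container 2 (new)  [load 2200/3400]
  2100 → container 3 (new)  [load 2100/3400]
  2100 → container 4 (new)  [load 2100/3400]
  1800 → container 5 (new)  [load 1800/3400]
  1800 → container 6 (new)  [load 1800/3400]
  1100 → container 2  [load 3300/3400]
  1000 → container 3  [load 3100/3400]
  800 → container 1  [load 3300/3400]
  700 → container 4  [load 2800/3400]
6 containers opened.

6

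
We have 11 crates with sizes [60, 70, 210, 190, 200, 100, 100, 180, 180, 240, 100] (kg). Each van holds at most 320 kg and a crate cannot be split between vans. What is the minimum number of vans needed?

6

Total = 240 + 210 + 200 + 190 + 180 + 180 + 100 + 100 + 100 + 70 + 60 = 1630 kg.
Lower bound: ⌈1630/320⌉ = 6 vans.
A packing using 6 vans:
  van 1: 240 + 70 = 310
  van 2: 210 + 100 = 310
  van 3: 200 + 100 = 300
  van 4: 190 + 100 = 290
  van 5: 180 + 60 = 240
  van 6: 180 = 180
This matches the lower bound, so 6 is optimal.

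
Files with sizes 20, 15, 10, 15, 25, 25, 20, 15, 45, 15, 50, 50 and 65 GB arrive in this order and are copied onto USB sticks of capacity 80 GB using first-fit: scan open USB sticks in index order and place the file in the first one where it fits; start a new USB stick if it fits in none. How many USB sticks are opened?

  20 → USB stick 1 (new)  [load 20/80]
  15 → USB stick 1  [load 35/80]
  10 → USB stick 1  [load 45/80]
  15 → USB stick 1  [load 60/80]
  25 → USB stick 2 (new)  [load 25/80]
  25 → USB stick 2  [load 50/80]
  20 → USB stick 1  [load 80/80]
  15 → USB stick 2  [load 65/80]
  45 → USB stick 3 (new)  [load 45/80]
  15 → USB stick 2  [load 80/80]
  50 → USB stick 4 (new)  [load 50/80]
  50 → USB stick 5 (new)  [load 50/80]
  65 → USB stick 6 (new)  [load 65/80]
6 USB sticks opened.

6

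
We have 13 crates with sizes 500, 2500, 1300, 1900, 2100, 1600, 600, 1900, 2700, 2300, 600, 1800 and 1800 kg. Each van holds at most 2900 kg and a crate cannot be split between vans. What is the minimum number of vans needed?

Total = 2700 + 2500 + 2300 + 2100 + 1900 + 1900 + 1800 + 1800 + 1600 + 1300 + 600 + 600 + 500 = 21600 kg.
Lower bound: ⌈21600/2900⌉ = 8 vans.
Also, 9 crates each exceed 1450 kg, and no two of those can share a van, so at least 9 vans are needed.
A packing using 9 vans:
  van 1: 2700 = 2700
  van 2: 2500 = 2500
  van 3: 2300 + 600 = 2900
  van 4: 2100 + 600 = 2700
  van 5: 1900 + 500 = 2400
  van 6: 1900 = 1900
  van 7: 1800 = 1800
  van 8: 1800 = 1800
  van 9: 1600 + 1300 = 2900
This matches the lower bound, so 9 is optimal.

9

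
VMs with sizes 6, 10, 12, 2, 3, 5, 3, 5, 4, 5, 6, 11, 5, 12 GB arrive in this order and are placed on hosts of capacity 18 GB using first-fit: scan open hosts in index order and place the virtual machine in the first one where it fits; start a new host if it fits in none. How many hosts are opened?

6

  6 → host 1 (new)  [load 6/18]
  10 → host 1  [load 16/18]
  12 → host 2 (new)  [load 12/18]
  2 → host 1  [load 18/18]
  3 → host 2  [load 15/18]
  5 → host 3 (new)  [load 5/18]
  3 → host 2  [load 18/18]
  5 → host 3  [load 10/18]
  4 → host 3  [load 14/18]
  5 → host 4 (new)  [load 5/18]
  6 → host 4  [load 11/18]
  11 → host 5 (new)  [load 11/18]
  5 → host 4  [load 16/18]
  12 → host 6 (new)  [load 12/18]
6 hosts opened.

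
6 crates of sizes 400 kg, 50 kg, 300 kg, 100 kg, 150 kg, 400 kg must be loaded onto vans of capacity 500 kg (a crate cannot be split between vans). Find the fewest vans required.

3

Total = 400 + 400 + 300 + 150 + 100 + 50 = 1400 kg.
Lower bound: ⌈1400/500⌉ = 3 vans.
A packing using 3 vans:
  van 1: 400 + 100 = 500
  van 2: 400 + 50 = 450
  van 3: 300 + 150 = 450
This matches the lower bound, so 3 is optimal.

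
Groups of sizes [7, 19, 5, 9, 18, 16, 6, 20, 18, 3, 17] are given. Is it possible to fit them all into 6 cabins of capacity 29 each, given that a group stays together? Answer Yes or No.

A valid assignment using 6 cabins:
  cabin 1: 20 + 9 = 29
  cabin 2: 19 + 7 + 3 = 29
  cabin 3: 18 + 6 + 5 = 29
  cabin 4: 18 = 18
  cabin 5: 17 = 17
  cabin 6: 16 = 16
Every load is within 29, so 6 cabins suffice.

Yes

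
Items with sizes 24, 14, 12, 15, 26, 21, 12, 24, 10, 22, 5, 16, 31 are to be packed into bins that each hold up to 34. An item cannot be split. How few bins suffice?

8

Total = 31 + 26 + 24 + 24 + 22 + 21 + 16 + 15 + 14 + 12 + 12 + 10 + 5 = 232.
Lower bound: ⌈232/34⌉ = 7 bins.
A packing using 8 bins:
  bin 1: 31 = 31
  bin 2: 26 + 5 = 31
  bin 3: 24 + 10 = 34
  bin 4: 24 = 24
  bin 5: 22 + 12 = 34
  bin 6: 21 + 12 = 33
  bin 7: 16 + 15 = 31
  bin 8: 14 = 14
No arrangement into 7 bins stays within capacity, so 8 is optimal.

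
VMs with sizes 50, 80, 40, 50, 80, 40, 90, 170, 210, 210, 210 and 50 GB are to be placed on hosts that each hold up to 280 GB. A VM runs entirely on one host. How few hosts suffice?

Total = 210 + 210 + 210 + 170 + 90 + 80 + 80 + 50 + 50 + 50 + 40 + 40 = 1280 GB.
Lower bound: ⌈1280/280⌉ = 5 hosts.
A packing using 5 hosts:
  host 1: 210 + 50 = 260
  host 2: 210 + 50 = 260
  host 3: 210 + 50 = 260
  host 4: 170 + 90 = 260
  host 5: 80 + 80 + 40 + 40 = 240
This matches the lower bound, so 5 is optimal.

5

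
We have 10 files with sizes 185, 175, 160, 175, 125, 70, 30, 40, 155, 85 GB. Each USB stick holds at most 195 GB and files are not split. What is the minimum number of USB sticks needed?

7

Total = 185 + 175 + 175 + 160 + 155 + 125 + 85 + 70 + 40 + 30 = 1200 GB.
Lower bound: ⌈1200/195⌉ = 7 USB sticks.
A packing using 7 USB sticks:
  USB stick 1: 185 = 185
  USB stick 2: 175 = 175
  USB stick 3: 175 = 175
  USB stick 4: 160 + 30 = 190
  USB stick 5: 155 + 40 = 195
  USB stick 6: 125 + 70 = 195
  USB stick 7: 85 = 85
This matches the lower bound, so 7 is optimal.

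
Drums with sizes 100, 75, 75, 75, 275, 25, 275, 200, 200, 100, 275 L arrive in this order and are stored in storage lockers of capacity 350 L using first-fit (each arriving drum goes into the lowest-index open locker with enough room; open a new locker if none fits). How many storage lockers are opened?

  100 → locker 1 (new)  [load 100/350]
  75 → locker 1  [load 175/350]
  75 → locker 1  [load 250/350]
  75 → locker 1  [load 325/350]
  275 → locker 2 (new)  [load 275/350]
  25 → locker 1  [load 350/350]
  275 → locker 3 (new)  [load 275/350]
  200 → locker 4 (new)  [load 200/350]
  200 → locker 5 (new)  [load 200/350]
  100 → locker 4  [load 300/350]
  275 → locker 6 (new)  [load 275/350]
6 storage lockers opened.

6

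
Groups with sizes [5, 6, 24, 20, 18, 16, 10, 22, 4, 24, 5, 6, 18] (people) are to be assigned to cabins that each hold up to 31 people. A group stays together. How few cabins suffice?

Total = 24 + 24 + 22 + 20 + 18 + 18 + 16 + 10 + 6 + 6 + 5 + 5 + 4 = 178 people.
Lower bound: ⌈178/31⌉ = 6 cabins.
Also, 7 groups each exceed 31/2 people, and no two of those can share a cabin, so at least 7 cabins are needed.
A packing using 7 cabins:
  cabin 1: 24 + 6 = 30
  cabin 2: 24 + 6 = 30
  cabin 3: 22 + 5 + 4 = 31
  cabin 4: 20 + 10 = 30
  cabin 5: 18 + 5 = 23
  cabin 6: 18 = 18
  cabin 7: 16 = 16
This matches the lower bound, so 7 is optimal.

7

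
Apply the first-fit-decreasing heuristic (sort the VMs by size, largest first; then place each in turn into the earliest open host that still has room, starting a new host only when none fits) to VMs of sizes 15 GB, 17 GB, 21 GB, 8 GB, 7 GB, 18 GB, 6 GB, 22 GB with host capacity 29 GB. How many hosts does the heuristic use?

5

Sorted descending: 22, 21, 18, 17, 15, 8, 7, 6.
  22 → host 1 (new)  [load 22/29]
  21 → host 2 (new)  [load 21/29]
  18 → host 3 (new)  [load 18/29]
  17 → host 4 (new)  [load 17/29]
  15 → host 5 (new)  [load 15/29]
  8 → host 2  [load 29/29]
  7 → host 1  [load 29/29]
  6 → host 3  [load 24/29]
5 hosts opened.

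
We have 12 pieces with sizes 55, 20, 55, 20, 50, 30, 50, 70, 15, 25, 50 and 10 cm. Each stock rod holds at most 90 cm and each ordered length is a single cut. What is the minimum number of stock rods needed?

Total = 70 + 55 + 55 + 50 + 50 + 50 + 30 + 25 + 20 + 20 + 15 + 10 = 450 cm.
Lower bound: ⌈450/90⌉ = 5 stock rods.
Also, 6 pieces each exceed 45 cm, and no two of those can share a stock rod, so at least 6 stock rods are needed.
A packing using 6 stock rods:
  stock rod 1: 70 + 20 = 90
  stock rod 2: 55 + 30 = 85
  stock rod 3: 55 + 25 + 10 = 90
  stock rod 4: 50 + 20 + 15 = 85
  stock rod 5: 50 = 50
  stock rod 6: 50 = 50
This matches the lower bound, so 6 is optimal.

6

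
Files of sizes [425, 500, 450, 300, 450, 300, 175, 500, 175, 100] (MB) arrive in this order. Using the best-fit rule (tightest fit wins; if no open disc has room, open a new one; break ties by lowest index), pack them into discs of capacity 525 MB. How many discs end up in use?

  425 → disc 1 (new)  [load 425/525]
  500 → disc 2 (new)  [load 500/525]
  450 → disc 3 (new)  [load 450/525]
  300 → disc 4 (new)  [load 300/525]
  450 → disc 5 (new)  [load 450/525]
  300 → disc 6 (new)  [load 300/525]
  175 → disc 4  [load 475/525]
  500 → disc 7 (new)  [load 500/525]
  175 → disc 6  [load 475/525]
  100 → disc 1  [load 525/525]
7 discs opened.

7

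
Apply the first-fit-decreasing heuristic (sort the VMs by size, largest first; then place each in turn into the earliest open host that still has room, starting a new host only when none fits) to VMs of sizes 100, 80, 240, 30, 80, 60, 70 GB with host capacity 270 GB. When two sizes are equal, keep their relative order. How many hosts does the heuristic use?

Sorted descending: 240, 100, 80, 80, 70, 60, 30.
  240 → host 1 (new)  [load 240/270]
  100 → host 2 (new)  [load 100/270]
  80 → host 2  [load 180/270]
  80 → host 2  [load 260/270]
  70 → host 3 (new)  [load 70/270]
  60 → host 3  [load 130/270]
  30 → host 1  [load 270/270]
3 hosts opened.

3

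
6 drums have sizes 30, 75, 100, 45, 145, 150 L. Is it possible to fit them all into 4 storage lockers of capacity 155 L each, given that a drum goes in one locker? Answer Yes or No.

Yes

A valid assignment using 4 storage lockers:
  locker 1: 150 = 150
  locker 2: 145 = 145
  locker 3: 100 + 45 = 145
  locker 4: 75 + 30 = 105
Every load is within 155 L, so 4 storage lockers suffice.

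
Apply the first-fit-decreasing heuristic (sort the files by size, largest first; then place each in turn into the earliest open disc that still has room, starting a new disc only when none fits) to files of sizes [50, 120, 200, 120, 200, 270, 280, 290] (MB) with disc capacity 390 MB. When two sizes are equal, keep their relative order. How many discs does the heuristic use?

Sorted descending: 290, 280, 270, 200, 200, 120, 120, 50.
  290 → disc 1 (new)  [load 290/390]
  280 → disc 2 (new)  [load 280/390]
  270 → disc 3 (new)  [load 270/390]
  200 → disc 4 (new)  [load 200/390]
  200 → disc 5 (new)  [load 200/390]
  120 → disc 3  [load 390/390]
  120 → disc 4  [load 320/390]
  50 → disc 1  [load 340/390]
5 discs opened.

5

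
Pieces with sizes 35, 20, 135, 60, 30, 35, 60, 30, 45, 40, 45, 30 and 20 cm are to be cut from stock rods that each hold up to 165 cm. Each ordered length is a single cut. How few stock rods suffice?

Total = 135 + 60 + 60 + 45 + 45 + 40 + 35 + 35 + 30 + 30 + 30 + 20 + 20 = 585 cm.
Lower bound: ⌈585/165⌉ = 4 stock rods.
A packing using 4 stock rods:
  stock rod 1: 135 + 30 = 165
  stock rod 2: 60 + 60 + 45 = 165
  stock rod 3: 45 + 40 + 35 + 35 = 155
  stock rod 4: 30 + 30 + 20 + 20 = 100
This matches the lower bound, so 4 is optimal.

4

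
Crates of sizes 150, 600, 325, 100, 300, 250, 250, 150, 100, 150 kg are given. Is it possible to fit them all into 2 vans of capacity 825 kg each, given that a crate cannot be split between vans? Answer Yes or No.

No

Total = 2375 kg; ⌈2375/825⌉ = 3.
At least 3 vans are required, but only 2 are allowed.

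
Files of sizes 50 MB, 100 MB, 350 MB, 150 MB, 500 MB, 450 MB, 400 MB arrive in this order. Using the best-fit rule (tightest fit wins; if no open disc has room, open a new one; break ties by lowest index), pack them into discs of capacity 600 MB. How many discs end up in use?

4

  50 → disc 1 (new)  [load 50/600]
  100 → disc 1  [load 150/600]
  350 → disc 1  [load 500/600]
  150 → disc 2 (new)  [load 150/600]
  500 → disc 3 (new)  [load 500/600]
  450 → disc 2  [load 600/600]
  400 → disc 4 (new)  [load 400/600]
4 discs opened.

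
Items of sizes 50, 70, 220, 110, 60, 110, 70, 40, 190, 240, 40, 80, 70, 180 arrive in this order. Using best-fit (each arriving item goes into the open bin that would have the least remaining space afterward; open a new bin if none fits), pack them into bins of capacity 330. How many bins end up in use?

5

  50 → bin 1 (new)  [load 50/330]
  70 → bin 1  [load 120/330]
  220 → bin 2 (new)  [load 220/330]
  110 → bin 2  [load 330/330]
  60 → bin 1  [load 180/330]
  110 → bin 1  [load 290/330]
  70 → bin 3 (new)  [load 70/330]
  40 → bin 1  [load 330/330]
  190 → bin 3  [load 260/330]
  240 → bin 4 (new)  [load 240/330]
  40 → bin 3  [load 300/330]
  80 → bin 4  [load 320/330]
  70 → bin 5 (new)  [load 70/330]
  180 → bin 5  [load 250/330]
5 bins opened.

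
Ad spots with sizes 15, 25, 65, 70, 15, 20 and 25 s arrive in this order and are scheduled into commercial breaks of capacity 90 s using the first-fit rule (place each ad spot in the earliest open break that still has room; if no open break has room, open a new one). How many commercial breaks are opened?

3

  15 → break 1 (new)  [load 15/90]
  25 → break 1  [load 40/90]
  65 → break 2 (new)  [load 65/90]
  70 → break 3 (new)  [load 70/90]
  15 → break 1  [load 55/90]
  20 → break 1  [load 75/90]
  25 → break 2  [load 90/90]
3 commercial breaks opened.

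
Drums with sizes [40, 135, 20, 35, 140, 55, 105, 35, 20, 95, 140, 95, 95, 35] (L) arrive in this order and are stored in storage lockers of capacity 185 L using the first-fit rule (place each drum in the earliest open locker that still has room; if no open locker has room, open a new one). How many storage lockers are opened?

8

  40 → locker 1 (new)  [load 40/185]
  135 → locker 1  [load 175/185]
  20 → locker 2 (new)  [load 20/185]
  35 → locker 2  [load 55/185]
  140 → locker 3 (new)  [load 140/185]
  55 → locker 2  [load 110/185]
  105 → locker 4 (new)  [load 105/185]
  35 → locker 2  [load 145/185]
  20 → locker 2  [load 165/185]
  95 → locker 5 (new)  [load 95/185]
  140 → locker 6 (new)  [load 140/185]
  95 → locker 7 (new)  [load 95/185]
  95 → locker 8 (new)  [load 95/185]
  35 → locker 3  [load 175/185]
8 storage lockers opened.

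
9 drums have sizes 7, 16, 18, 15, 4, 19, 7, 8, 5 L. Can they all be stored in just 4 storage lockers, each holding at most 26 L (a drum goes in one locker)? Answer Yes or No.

A valid assignment using 4 storage lockers:
  locker 1: 19 + 7 = 26
  locker 2: 18 + 8 = 26
  locker 3: 16 + 7 = 23
  locker 4: 15 + 5 + 4 = 24
Every load is within 26 L, so 4 storage lockers suffice.

Yes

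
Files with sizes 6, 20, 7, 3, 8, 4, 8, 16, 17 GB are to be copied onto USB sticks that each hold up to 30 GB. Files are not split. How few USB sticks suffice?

Total = 20 + 17 + 16 + 8 + 8 + 7 + 6 + 4 + 3 = 89 GB.
Lower bound: ⌈89/30⌉ = 3 USB sticks.
A packing using 3 USB sticks:
  USB stick 1: 20 + 7 + 3 = 30
  USB stick 2: 17 + 8 + 4 = 29
  USB stick 3: 16 + 8 + 6 = 30
This matches the lower bound, so 3 is optimal.

3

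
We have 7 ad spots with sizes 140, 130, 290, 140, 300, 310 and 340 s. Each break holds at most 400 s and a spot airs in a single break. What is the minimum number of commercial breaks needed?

6

Total = 340 + 310 + 300 + 290 + 140 + 140 + 130 = 1650 s.
Lower bound: ⌈1650/400⌉ = 5 commercial breaks.
A packing using 6 commercial breaks:
  break 1: 340 = 340
  break 2: 310 = 310
  break 3: 300 = 300
  break 4: 290 = 290
  break 5: 140 + 140 = 280
  break 6: 130 = 130
No arrangement into 5 commercial breaks stays within capacity, so 6 is optimal.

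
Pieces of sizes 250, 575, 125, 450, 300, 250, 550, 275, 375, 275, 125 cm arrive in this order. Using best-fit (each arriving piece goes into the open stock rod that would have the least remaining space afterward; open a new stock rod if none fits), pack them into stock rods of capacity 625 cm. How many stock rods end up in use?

  250 → stock rod 1 (new)  [load 250/625]
  575 → stock rod 2 (new)  [load 575/625]
  125 → stock rod 1  [load 375/625]
  450 → stock rod 3 (new)  [load 450/625]
  300 → stock rod 4 (new)  [load 300/625]
  250 → stock rod 1  [load 625/625]
  550 → stock rod 5 (new)  [load 550/625]
  275 → stock rod 4  [load 575/625]
  375 → stock rod 6 (new)  [load 375/625]
  275 → stock rod 7 (new)  [load 275/625]
  125 → stock rod 3  [load 575/625]
7 stock rods opened.

7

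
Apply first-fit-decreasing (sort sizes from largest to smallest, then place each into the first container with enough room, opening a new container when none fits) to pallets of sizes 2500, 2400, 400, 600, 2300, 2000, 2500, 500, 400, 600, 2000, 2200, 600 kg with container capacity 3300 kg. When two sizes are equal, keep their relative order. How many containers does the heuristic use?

Sorted descending: 2500, 2500, 2400, 2300, 2200, 2000, 2000, 600, 600, 600, 500, 400, 400.
  2500 → container 1 (new)  [load 2500/3300]
  2500 → container 2 (new)  [load 2500/3300]
  2400 → container 3 (new)  [load 2400/3300]
  2300 → container 4 (new)  [load 2300/3300]
  2200 → container 5 (new)  [load 2200/3300]
  2000 → container 6 (new)  [load 2000/3300]
  2000 → container 7 (new)  [load 2000/3300]
  600 → container 1  [load 3100/3300]
  600 → container 2  [load 3100/3300]
  600 → container 3  [load 3000/3300]
  500 → container 4  [load 2800/3300]
  400 → container 4  [load 3200/3300]
  400 → container 5  [load 2600/3300]
7 containers opened.

7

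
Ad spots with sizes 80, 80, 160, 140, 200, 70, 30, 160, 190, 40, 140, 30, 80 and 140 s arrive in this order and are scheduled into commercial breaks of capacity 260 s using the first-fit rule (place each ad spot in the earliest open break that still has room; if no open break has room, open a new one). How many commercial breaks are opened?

  80 → break 1 (new)  [load 80/260]
  80 → break 1  [load 160/260]
  160 → break 2 (new)  [load 160/260]
  140 → break 3 (new)  [load 140/260]
  200 → break 4 (new)  [load 200/260]
  70 → break 1  [load 230/260]
  30 → break 1  [load 260/260]
  160 → break 5 (new)  [load 160/260]
  190 → break 6 (new)  [load 190/260]
  40 → break 2  [load 200/260]
  140 → break 7 (new)  [load 140/260]
  30 → break 2  [load 230/260]
  80 → break 3  [load 220/260]
  140 → break 8 (new)  [load 140/260]
8 commercial breaks opened.

8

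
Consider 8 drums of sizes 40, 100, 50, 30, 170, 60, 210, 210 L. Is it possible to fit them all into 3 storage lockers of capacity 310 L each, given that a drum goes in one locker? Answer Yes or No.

A valid assignment using 3 storage lockers:
  locker 1: 210 + 100 = 310
  locker 2: 210 + 60 + 40 = 310
  locker 3: 170 + 50 + 30 = 250
Every load is within 310 L, so 3 storage lockers suffice.

Yes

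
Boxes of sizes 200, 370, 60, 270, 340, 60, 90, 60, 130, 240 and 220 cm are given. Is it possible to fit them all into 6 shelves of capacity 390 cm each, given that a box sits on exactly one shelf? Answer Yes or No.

Yes

A valid assignment using 6 shelves:
  shelf 1: 370 = 370
  shelf 2: 340 = 340
  shelf 3: 270 + 90 = 360
  shelf 4: 240 + 130 = 370
  shelf 5: 220 + 60 + 60 = 340
  shelf 6: 200 + 60 = 260
Every load is within 390 cm, so 6 shelves suffice.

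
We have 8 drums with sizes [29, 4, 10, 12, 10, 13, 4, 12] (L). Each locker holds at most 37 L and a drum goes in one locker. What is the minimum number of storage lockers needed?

Total = 29 + 13 + 12 + 12 + 10 + 10 + 4 + 4 = 94 L.
Lower bound: ⌈94/37⌉ = 3 storage lockers.
A packing using 3 storage lockers:
  locker 1: 29 + 4 + 4 = 37
  locker 2: 13 + 12 + 12 = 37
  locker 3: 10 + 10 = 20
This matches the lower bound, so 3 is optimal.

3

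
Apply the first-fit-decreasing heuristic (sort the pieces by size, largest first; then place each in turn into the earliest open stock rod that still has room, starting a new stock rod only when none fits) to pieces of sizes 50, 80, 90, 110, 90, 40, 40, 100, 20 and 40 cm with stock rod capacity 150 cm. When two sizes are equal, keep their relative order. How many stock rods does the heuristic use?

Sorted descending: 110, 100, 90, 90, 80, 50, 40, 40, 40, 20.
  110 → stock rod 1 (new)  [load 110/150]
  100 → stock rod 2 (new)  [load 100/150]
  90 → stock rod 3 (new)  [load 90/150]
  90 → stock rod 4 (new)  [load 90/150]
  80 → stock rod 5 (new)  [load 80/150]
  50 → stock rod 2  [load 150/150]
  40 → stock rod 1  [load 150/150]
  40 → stock rod 3  [load 130/150]
  40 → stock rod 4  [load 130/150]
  20 → stock rod 3  [load 150/150]
5 stock rods opened.

5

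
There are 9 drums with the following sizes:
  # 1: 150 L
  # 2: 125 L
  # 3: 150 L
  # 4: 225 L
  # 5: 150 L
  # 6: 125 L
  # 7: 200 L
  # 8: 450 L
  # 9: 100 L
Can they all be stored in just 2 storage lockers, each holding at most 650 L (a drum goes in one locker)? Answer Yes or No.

Total = 1675 L; ⌈1675/650⌉ = 3.
At least 3 storage lockers are required, but only 2 are allowed.

No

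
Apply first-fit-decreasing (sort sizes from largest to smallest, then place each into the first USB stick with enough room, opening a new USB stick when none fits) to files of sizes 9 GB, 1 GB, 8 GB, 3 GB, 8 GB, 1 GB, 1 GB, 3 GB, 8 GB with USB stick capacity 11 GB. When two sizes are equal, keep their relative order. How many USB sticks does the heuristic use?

Sorted descending: 9, 8, 8, 8, 3, 3, 1, 1, 1.
  9 → USB stick 1 (new)  [load 9/11]
  8 → USB stick 2 (new)  [load 8/11]
  8 → USB stick 3 (new)  [load 8/11]
  8 → USB stick 4 (new)  [load 8/11]
  3 → USB stick 2  [load 11/11]
  3 → USB stick 3  [load 11/11]
  1 → USB stick 1  [load 10/11]
  1 → USB stick 1  [load 11/11]
  1 → USB stick 4  [load 9/11]
4 USB sticks opened.

4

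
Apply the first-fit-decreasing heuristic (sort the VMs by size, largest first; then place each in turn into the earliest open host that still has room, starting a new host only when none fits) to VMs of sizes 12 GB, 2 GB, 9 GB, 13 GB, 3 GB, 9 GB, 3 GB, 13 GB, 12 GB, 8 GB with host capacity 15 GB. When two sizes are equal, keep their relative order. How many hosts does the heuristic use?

Sorted descending: 13, 13, 12, 12, 9, 9, 8, 3, 3, 2.
  13 → host 1 (new)  [load 13/15]
  13 → host 2 (new)  [load 13/15]
  12 → host 3 (new)  [load 12/15]
  12 → host 4 (new)  [load 12/15]
  9 → host 5 (new)  [load 9/15]
  9 → host 6 (new)  [load 9/15]
  8 → host 7 (new)  [load 8/15]
  3 → host 3  [load 15/15]
  3 → host 4  [load 15/15]
  2 → host 1  [load 15/15]
7 hosts opened.

7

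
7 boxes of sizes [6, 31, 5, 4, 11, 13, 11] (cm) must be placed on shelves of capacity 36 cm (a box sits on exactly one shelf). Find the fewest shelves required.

3

Total = 31 + 13 + 11 + 11 + 6 + 5 + 4 = 81 cm.
Lower bound: ⌈81/36⌉ = 3 shelves.
A packing using 3 shelves:
  shelf 1: 31 + 5 = 36
  shelf 2: 13 + 11 + 11 = 35
  shelf 3: 6 + 4 = 10
This matches the lower bound, so 3 is optimal.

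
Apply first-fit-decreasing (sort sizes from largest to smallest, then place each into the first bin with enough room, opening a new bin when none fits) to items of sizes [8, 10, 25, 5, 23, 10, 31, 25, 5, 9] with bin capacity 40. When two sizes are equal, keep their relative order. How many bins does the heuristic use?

Sorted descending: 31, 25, 25, 23, 10, 10, 9, 8, 5, 5.
  31 → bin 1 (new)  [load 31/40]
  25 → bin 2 (new)  [load 25/40]
  25 → bin 3 (new)  [load 25/40]
  23 → bin 4 (new)  [load 23/40]
  10 → bin 2  [load 35/40]
  10 → bin 3  [load 35/40]
  9 → bin 1  [load 40/40]
  8 → bin 4  [load 31/40]
  5 → bin 2  [load 40/40]
  5 → bin 3  [load 40/40]
4 bins opened.

4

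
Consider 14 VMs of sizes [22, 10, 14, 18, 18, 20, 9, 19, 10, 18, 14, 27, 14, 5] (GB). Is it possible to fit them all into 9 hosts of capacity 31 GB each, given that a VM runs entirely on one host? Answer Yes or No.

A valid assignment using 9 hosts:
  host 1: 27 = 27
  host 2: 22 + 9 = 31
  host 3: 20 + 10 = 30
  host 4: 19 + 10 = 29
  host 5: 18 + 5 = 23
  host 6: 18 = 18
  host 7: 18 = 18
  host 8: 14 + 14 = 28
  host 9: 14 = 14
Every load is within 31 GB, so 9 hosts suffice.

Yes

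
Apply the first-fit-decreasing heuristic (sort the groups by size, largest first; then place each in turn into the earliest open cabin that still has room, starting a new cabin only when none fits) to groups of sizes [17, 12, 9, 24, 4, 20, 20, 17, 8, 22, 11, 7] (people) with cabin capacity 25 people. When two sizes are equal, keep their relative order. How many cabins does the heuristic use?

8

Sorted descending: 24, 22, 20, 20, 17, 17, 12, 11, 9, 8, 7, 4.
  24 → cabin 1 (new)  [load 24/25]
  22 → cabin 2 (new)  [load 22/25]
  20 → cabin 3 (new)  [load 20/25]
  20 → cabin 4 (new)  [load 20/25]
  17 → cabin 5 (new)  [load 17/25]
  17 → cabin 6 (new)  [load 17/25]
  12 → cabin 7 (new)  [load 12/25]
  11 → cabin 7  [load 23/25]
  9 → cabin 8 (new)  [load 9/25]
  8 → cabin 5  [load 25/25]
  7 → cabin 6  [load 24/25]
  4 → cabin 3  [load 24/25]
8 cabins opened.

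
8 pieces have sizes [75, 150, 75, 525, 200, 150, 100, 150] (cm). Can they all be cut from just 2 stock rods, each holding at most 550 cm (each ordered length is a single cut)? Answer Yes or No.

No

Total = 1425 cm; ⌈1425/550⌉ = 3.
At least 3 stock rods are required, but only 2 are allowed.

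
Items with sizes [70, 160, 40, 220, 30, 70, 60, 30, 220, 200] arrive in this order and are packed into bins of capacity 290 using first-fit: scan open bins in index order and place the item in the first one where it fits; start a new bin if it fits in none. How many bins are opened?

  70 → bin 1 (new)  [load 70/290]
  160 → bin 1  [load 230/290]
  40 → bin 1  [load 270/290]
  220 → bin 2 (new)  [load 220/290]
  30 → bin 2  [load 250/290]
  70 → bin 3 (new)  [load 70/290]
  60 → bin 3  [load 130/290]
  30 → bin 2  [load 280/290]
  220 → bin 4 (new)  [load 220/290]
  200 → bin 5 (new)  [load 200/290]
5 bins opened.

5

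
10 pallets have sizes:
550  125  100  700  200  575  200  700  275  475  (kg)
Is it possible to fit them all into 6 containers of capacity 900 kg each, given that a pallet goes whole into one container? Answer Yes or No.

Yes

A valid assignment using 5 containers:
  container 1: 700 + 200 = 900
  container 2: 700 + 200 = 900
  container 3: 575 + 275 = 850
  container 4: 550 + 125 + 100 = 775
  container 5: 475 = 475
That uses only 5 ≤ 6, so 6 containers are enough.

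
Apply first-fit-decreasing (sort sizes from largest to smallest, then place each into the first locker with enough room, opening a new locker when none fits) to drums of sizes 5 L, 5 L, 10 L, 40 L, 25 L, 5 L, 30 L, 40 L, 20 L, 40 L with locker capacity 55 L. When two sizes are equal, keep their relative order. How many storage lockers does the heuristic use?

5

Sorted descending: 40, 40, 40, 30, 25, 20, 10, 5, 5, 5.
  40 → locker 1 (new)  [load 40/55]
  40 → locker 2 (new)  [load 40/55]
  40 → locker 3 (new)  [load 40/55]
  30 → locker 4 (new)  [load 30/55]
  25 → locker 4  [load 55/55]
  20 → locker 5 (new)  [load 20/55]
  10 → locker 1  [load 50/55]
  5 → locker 1  [load 55/55]
  5 → locker 2  [load 45/55]
  5 → locker 2  [load 50/55]
5 storage lockers opened.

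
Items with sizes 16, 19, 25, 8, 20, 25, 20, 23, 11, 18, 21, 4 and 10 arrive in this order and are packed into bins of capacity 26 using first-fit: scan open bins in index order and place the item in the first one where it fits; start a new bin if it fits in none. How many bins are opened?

  16 → bin 1 (new)  [load 16/26]
  19 → bin 2 (new)  [load 19/26]
  25 → bin 3 (new)  [load 25/26]
  8 → bin 1  [load 24/26]
  20 → bin 4 (new)  [load 20/26]
  25 → bin 5 (new)  [load 25/26]
  20 → bin 6 (new)  [load 20/26]
  23 → bin 7 (new)  [load 23/26]
  11 → bin 8 (new)  [load 11/26]
  18 → bin 9 (new)  [load 18/26]
  21 → bin 10 (new)  [load 21/26]
  4 → bin 2  [load 23/26]
  10 → bin 8  [load 21/26]
10 bins opened.

10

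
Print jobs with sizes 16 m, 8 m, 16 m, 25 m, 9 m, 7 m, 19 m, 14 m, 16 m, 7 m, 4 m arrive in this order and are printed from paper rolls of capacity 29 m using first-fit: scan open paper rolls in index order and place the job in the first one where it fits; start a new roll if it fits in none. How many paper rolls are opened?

  16 → roll 1 (new)  [load 16/29]
  8 → roll 1  [load 24/29]
  16 → roll 2 (new)  [load 16/29]
  25 → roll 3 (new)  [load 25/29]
  9 → roll 2  [load 25/29]
  7 → roll 4 (new)  [load 7/29]
  19 → roll 4  [load 26/29]
  14 → roll 5 (new)  [load 14/29]
  16 → roll 6 (new)  [load 16/29]
  7 → roll 5  [load 21/29]
  4 → roll 1  [load 28/29]
6 paper rolls opened.

6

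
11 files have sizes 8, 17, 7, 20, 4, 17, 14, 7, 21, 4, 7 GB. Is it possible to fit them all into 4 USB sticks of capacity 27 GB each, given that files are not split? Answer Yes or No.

Total = 126 GB; ⌈126/27⌉ = 5.
At least 5 USB sticks are required, but only 4 are allowed.

No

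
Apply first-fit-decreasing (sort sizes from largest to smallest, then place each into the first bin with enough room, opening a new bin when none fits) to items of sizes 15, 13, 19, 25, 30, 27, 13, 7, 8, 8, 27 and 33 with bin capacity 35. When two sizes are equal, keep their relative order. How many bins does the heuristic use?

Sorted descending: 33, 30, 27, 27, 25, 19, 15, 13, 13, 8, 8, 7.
  33 → bin 1 (new)  [load 33/35]
  30 → bin 2 (new)  [load 30/35]
  27 → bin 3 (new)  [load 27/35]
  27 → bin 4 (new)  [load 27/35]
  25 → bin 5 (new)  [load 25/35]
  19 → bin 6 (new)  [load 19/35]
  15 → bin 6  [load 34/35]
  13 → bin 7 (new)  [load 13/35]
  13 → bin 7  [load 26/35]
  8 → bin 3  [load 35/35]
  8 → bin 4  [load 35/35]
  7 → bin 5  [load 32/35]
7 bins opened.

7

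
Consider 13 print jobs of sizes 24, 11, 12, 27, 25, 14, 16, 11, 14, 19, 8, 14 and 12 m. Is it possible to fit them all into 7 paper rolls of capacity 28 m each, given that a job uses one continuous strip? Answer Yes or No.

No

Total = 207 m; ⌈207/28⌉ = 8.
At least 8 paper rolls are required, but only 7 are allowed.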